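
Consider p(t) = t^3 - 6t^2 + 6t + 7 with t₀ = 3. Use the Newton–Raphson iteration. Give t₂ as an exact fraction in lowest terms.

385/153

p'(t) = 3t^2 - 12t + 6.
p(3) = -2, p'(3) = -3, so t₁ = 3 - (-2)/(-3) = 7/3.
p(7/3) = 28/27, p'(7/3) = -17/3, so t₂ = (7/3) - (28/27)/(-17/3) = 385/153.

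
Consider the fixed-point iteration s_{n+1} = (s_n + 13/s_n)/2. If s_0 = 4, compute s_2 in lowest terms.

s_1 = (4 + 13/4)/2 = 29/8.
s_2 = (29/8 + 13/(29/8))/2 = 1673/464.

1673/464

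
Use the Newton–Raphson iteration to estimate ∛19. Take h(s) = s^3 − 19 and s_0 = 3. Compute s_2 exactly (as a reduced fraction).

h'(s) = 3s^2.
h(3) = 8, h'(3) = 27, so s_1 = 3 − 8/27 = 73/27.
h(73/27) = 15040/19683, h'(73/27) = 5329/243, so s_2 = (73/27) − (15040/19683)/(5329/243) = 1152011/431649.

1152011/431649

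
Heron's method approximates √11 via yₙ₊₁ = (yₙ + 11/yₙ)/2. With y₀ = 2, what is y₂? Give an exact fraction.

401/120

y₁ = (2 + 11/2)/2 = 15/4.
y₂ = (15/4 + 11/(15/4))/2 = 401/120.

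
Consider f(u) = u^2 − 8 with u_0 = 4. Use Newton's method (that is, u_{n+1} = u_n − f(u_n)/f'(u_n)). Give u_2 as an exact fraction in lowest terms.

17/6

f'(u) = 2u.
f(4) = 8, f'(4) = 8, so u_1 = 4 − 8/8 = 3.
f(3) = 1, f'(3) = 6, so u_2 = 3 − 1/6 = 17/6.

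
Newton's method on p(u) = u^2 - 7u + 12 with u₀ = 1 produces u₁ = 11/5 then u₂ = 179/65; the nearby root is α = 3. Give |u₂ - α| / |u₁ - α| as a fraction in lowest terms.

4/13

u₁ - α = 11/5 - 3 = -4/5, so |u₁ - α| = 4/5.
u₂ - α = 179/65 - 3 = -16/65, so |u₂ - α| = 16/65.
Ratio = (16/65) / (4/5) = 4/13.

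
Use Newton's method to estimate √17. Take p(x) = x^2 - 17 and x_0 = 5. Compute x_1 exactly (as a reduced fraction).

p'(x) = 2x.
p(5) = 8, p'(5) = 10, so x_1 = 5 - 8/10 = 21/5.

21/5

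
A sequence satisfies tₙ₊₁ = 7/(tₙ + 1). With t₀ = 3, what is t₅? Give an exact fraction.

812/389

t₁ = 7/(3 + 1) = 7/4.
t₂ = 7/(7/4 + 1) = 28/11.
t₃ = 7/(28/11 + 1) = 77/39.
t₄ = 7/(77/39 + 1) = 273/116.
t₅ = 7/(273/116 + 1) = 812/389.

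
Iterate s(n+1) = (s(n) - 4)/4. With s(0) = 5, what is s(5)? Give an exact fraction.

s(1) = (5 - 4)/4 = 1/4.
s(2) = ((1/4) - 4)/4 = -15/16.
s(3) = ((-15/16) - 4)/4 = -79/64.
s(4) = ((-79/64) - 4)/4 = -335/256.
s(5) = ((-335/256) - 4)/4 = -1359/1024.

-1359/1024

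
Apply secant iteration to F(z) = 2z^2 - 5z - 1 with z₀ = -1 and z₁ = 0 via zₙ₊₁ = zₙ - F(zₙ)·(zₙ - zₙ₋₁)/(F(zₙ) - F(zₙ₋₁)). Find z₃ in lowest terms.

-7/37

F(-1) = 6, F(0) = -1. z₂ = 0 - (-1)·(0 - (-1))/((-1) - 6) = -1/7.
F(0) = -1, F(-1/7) = -12/49. z₃ = (-1/7) - (-12/49)·((-1/7) - 0)/((-12/49) - (-1)) = -7/37.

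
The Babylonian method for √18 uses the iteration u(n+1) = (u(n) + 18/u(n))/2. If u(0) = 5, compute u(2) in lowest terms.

3649/860

u(1) = (5 + 18/5)/2 = 43/10.
u(2) = (43/10 + 18/(43/10))/2 = 3649/860.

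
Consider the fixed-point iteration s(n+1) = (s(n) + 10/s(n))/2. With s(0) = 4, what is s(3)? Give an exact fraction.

216401/68432

s(1) = (4 + 10/4)/2 = 13/4.
s(2) = (13/4 + 10/(13/4))/2 = 329/104.
s(3) = (329/104 + 10/(329/104))/2 = 216401/68432.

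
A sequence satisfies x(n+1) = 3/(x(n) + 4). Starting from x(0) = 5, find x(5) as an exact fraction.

x(1) = 3/(5 + 4) = 1/3.
x(2) = 3/(1/3 + 4) = 9/13.
x(3) = 3/(9/13 + 4) = 39/61.
x(4) = 3/(39/61 + 4) = 183/283.
x(5) = 3/(183/283 + 4) = 849/1315.

849/1315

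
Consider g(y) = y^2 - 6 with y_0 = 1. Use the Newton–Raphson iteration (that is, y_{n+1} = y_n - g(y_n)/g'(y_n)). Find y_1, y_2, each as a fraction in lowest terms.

g'(y) = 2y.
g(1) = -5, g'(1) = 2, so y_1 = 1 - (-5)/2 = 7/2.
g(7/2) = 25/4, g'(7/2) = 7, so y_2 = (7/2) - (25/4)/7 = 73/28.

y_1 = 7/2, y_2 = 73/28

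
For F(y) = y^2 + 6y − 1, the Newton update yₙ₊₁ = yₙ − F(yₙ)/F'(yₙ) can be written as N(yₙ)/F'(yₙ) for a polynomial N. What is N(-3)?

F'(y) = 2y + 6.
N(y) = y·F'(y) − F(y) = y·(2y + 6) − (y^2 + 6y − 1) = y^2 + 1.
N(-3) = 10.

10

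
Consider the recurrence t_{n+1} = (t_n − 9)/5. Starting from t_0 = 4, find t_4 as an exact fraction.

−56/25

t_1 = (4 − 9)/5 = −1.
t_2 = ((−1) − 9)/5 = −2.
t_3 = ((−2) − 9)/5 = −11/5.
t_4 = ((−11/5) − 9)/5 = −56/25.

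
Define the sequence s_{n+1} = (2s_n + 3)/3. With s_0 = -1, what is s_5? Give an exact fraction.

601/243

s_1 = (2·(-1) + 3)/3 = 1/3.
s_2 = (2·(1/3) + 3)/3 = 11/9.
s_3 = (2·(11/9) + 3)/3 = 49/27.
s_4 = (2·(49/27) + 3)/3 = 179/81.
s_5 = (2·(179/81) + 3)/3 = 601/243.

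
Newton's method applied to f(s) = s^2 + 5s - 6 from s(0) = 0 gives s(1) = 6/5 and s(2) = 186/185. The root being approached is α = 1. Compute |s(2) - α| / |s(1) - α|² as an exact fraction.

s(1) - α = 6/5 - 1 = 1/5, so |s(1) - α| = 1/5.
s(2) - α = 186/185 - 1 = 1/185, so |s(2) - α| = 1/185.
|s(1) - α|² = 1/25.
Ratio = (1/185) / (1/25) = 5/37.

5/37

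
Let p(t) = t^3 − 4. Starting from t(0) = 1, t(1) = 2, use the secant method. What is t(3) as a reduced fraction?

p(1) = −3, p(2) = 4. t(2) = 2 − 4·(2 − 1)/(4 − (−3)) = 10/7.
p(2) = 4, p(10/7) = −372/343. t(3) = (10/7) − (−372/343)·((10/7) − 2)/((−372/343) − 4) = 169/109.

169/109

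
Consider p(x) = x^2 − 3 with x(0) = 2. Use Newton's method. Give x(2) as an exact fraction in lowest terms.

97/56

p'(x) = 2x.
p(2) = 1, p'(2) = 4, so x(1) = 2 − 1/4 = 7/4.
p(7/4) = 1/16, p'(7/4) = 7/2, so x(2) = (7/4) − (1/16)/(7/2) = 97/56.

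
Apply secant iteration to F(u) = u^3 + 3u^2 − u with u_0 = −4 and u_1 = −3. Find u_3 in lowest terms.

F(−4) = −12, F(−3) = 3. u_2 = (−3) − 3·((−3) − (−4))/(3 − (−12)) = −16/5.
F(−3) = 3, F(−16/5) = 144/125. u_3 = (−16/5) − (144/125)·((−16/5) − (−3))/((144/125) − 3) = −256/77.

−256/77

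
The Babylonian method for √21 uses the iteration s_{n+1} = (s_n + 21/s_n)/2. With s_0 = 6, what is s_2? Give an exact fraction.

697/152

s_1 = (6 + 21/6)/2 = 19/4.
s_2 = (19/4 + 21/(19/4))/2 = 697/152.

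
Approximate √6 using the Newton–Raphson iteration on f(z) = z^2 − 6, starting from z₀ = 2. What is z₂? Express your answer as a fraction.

f'(z) = 2z.
f(2) = −2, f'(2) = 4, so z₁ = 2 − (−2)/4 = 5/2.
f(5/2) = 1/4, f'(5/2) = 5, so z₂ = (5/2) − (1/4)/5 = 49/20.

49/20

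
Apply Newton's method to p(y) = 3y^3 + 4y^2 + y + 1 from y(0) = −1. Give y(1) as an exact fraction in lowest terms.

p'(y) = 9y^2 + 8y + 1.
p(−1) = 1, p'(−1) = 2, so y(1) = (−1) − 1/2 = −3/2.

−3/2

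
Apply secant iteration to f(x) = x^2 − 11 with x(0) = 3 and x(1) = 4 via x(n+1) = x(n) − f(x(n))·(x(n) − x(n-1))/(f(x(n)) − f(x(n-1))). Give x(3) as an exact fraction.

169/51

f(3) = −2, f(4) = 5. x(2) = 4 − 5·(4 − 3)/(5 − (−2)) = 23/7.
f(4) = 5, f(23/7) = −10/49. x(3) = (23/7) − (−10/49)·((23/7) − 4)/((−10/49) − 5) = 169/51.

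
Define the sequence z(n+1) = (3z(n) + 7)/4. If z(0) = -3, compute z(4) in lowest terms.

491/128

z(1) = (3·(-3) + 7)/4 = -1/2.
z(2) = (3·(-1/2) + 7)/4 = 11/8.
z(3) = (3·(11/8) + 7)/4 = 89/32.
z(4) = (3·(89/32) + 7)/4 = 491/128.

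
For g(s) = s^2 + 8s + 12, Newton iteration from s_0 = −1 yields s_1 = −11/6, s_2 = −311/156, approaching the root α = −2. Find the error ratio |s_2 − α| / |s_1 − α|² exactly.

s_1 − α = −11/6 − (−2) = −11/6 + 2 = 1/6, so |s_1 − α| = 1/6.
s_2 − α = −311/156 − (−2) = −311/156 + 2 = 1/156, so |s_2 − α| = 1/156.
|s_1 − α|² = 1/36.
Ratio = (1/156) / (1/36) = 3/13.

3/13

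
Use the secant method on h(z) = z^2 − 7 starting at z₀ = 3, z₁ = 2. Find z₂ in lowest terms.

h(3) = 2, h(2) = −3. z₂ = 2 − (−3)·(2 − 3)/((−3) − 2) = 13/5.

13/5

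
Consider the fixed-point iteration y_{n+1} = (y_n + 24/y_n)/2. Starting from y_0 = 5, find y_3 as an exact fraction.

y_1 = (5 + 24/5)/2 = 49/10.
y_2 = (49/10 + 24/(49/10))/2 = 4801/980.
y_3 = (4801/980 + 24/(4801/980))/2 = 46099201/9409960.

46099201/9409960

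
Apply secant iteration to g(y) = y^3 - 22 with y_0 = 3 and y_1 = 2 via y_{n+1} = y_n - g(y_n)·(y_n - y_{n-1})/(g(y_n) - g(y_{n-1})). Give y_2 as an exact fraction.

52/19

g(3) = 5, g(2) = -14. y_2 = 2 - (-14)·(2 - 3)/((-14) - 5) = 52/19.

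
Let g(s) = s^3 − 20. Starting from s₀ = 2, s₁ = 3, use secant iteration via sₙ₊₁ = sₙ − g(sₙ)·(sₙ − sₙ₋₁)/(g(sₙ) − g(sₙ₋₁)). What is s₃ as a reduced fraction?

23270/8599

g(2) = −12, g(3) = 7. s₂ = 3 − 7·(3 − 2)/(7 − (−12)) = 50/19.
g(3) = 7, g(50/19) = −12180/6859. s₃ = (50/19) − (−12180/6859)·((50/19) − 3)/((−12180/6859) − 7) = 23270/8599.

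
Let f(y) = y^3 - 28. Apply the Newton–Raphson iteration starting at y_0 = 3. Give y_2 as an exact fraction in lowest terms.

f'(y) = 3y^2.
f(3) = -1, f'(3) = 27, so y_1 = 3 - (-1)/27 = 82/27.
f(82/27) = 244/19683, f'(82/27) = 6724/243, so y_2 = (82/27) - (244/19683)/(6724/243) = 413465/136161.

413465/136161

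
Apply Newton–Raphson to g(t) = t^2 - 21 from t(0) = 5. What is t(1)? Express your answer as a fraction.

23/5

g'(t) = 2t.
g(5) = 4, g'(5) = 10, so t(1) = 5 - 4/10 = 23/5.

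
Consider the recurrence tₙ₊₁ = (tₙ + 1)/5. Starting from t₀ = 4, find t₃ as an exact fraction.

7/25

t₁ = (4 + 1)/5 = 1.
t₂ = (1 + 1)/5 = 2/5.
t₃ = ((2/5) + 1)/5 = 7/25.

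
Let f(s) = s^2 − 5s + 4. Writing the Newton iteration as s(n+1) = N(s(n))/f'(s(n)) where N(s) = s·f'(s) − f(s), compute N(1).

−3

f'(s) = 2s − 5.
N(s) = s·f'(s) − f(s) = s·(2s − 5) − (s^2 − 5s + 4) = s^2 − 4.
N(1) = −3.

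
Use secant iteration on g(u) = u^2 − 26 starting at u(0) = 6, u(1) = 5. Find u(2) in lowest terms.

g(6) = 10, g(5) = −1. u(2) = 5 − (−1)·(5 − 6)/((−1) − 10) = 56/11.

56/11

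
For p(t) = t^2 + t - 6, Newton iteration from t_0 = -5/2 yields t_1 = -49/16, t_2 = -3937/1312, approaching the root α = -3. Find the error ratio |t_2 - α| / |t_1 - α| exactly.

t_1 - α = -49/16 - (-3) = -49/16 + 3 = -1/16, so |t_1 - α| = 1/16.
t_2 - α = -3937/1312 - (-3) = -3937/1312 + 3 = -1/1312, so |t_2 - α| = 1/1312.
Ratio = (1/1312) / (1/16) = 1/82.

1/82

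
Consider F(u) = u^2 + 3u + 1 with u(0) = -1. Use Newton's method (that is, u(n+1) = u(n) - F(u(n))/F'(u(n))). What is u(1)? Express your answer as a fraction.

0

F'(u) = 2u + 3.
F(-1) = -1, F'(-1) = 1, so u(1) = (-1) - (-1)/1 = 0.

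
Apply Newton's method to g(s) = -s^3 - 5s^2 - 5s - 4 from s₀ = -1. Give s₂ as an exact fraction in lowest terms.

g'(s) = -3s^2 - 10s - 5.
g(-1) = -3, g'(-1) = 2, so s₁ = (-1) - (-3)/2 = 1/2.
g(1/2) = -63/8, g'(1/2) = -43/4, so s₂ = (1/2) - (-63/8)/(-43/4) = -10/43.

-10/43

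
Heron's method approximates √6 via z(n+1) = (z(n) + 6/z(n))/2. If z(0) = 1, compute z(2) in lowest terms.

73/28

z(1) = (1 + 6/1)/2 = 7/2.
z(2) = (7/2 + 6/(7/2))/2 = 73/28.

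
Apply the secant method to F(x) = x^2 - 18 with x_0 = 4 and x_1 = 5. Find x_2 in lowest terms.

38/9

F(4) = -2, F(5) = 7. x_2 = 5 - 7·(5 - 4)/(7 - (-2)) = 38/9.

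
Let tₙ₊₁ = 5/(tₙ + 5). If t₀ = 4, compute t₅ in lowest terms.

t₁ = 5/(4 + 5) = 5/9.
t₂ = 5/(5/9 + 5) = 9/10.
t₃ = 5/(9/10 + 5) = 50/59.
t₄ = 5/(50/59 + 5) = 59/69.
t₅ = 5/(59/69 + 5) = 345/404.

345/404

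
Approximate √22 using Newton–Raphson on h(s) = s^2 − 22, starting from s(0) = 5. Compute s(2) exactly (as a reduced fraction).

h'(s) = 2s.
h(5) = 3, h'(5) = 10, so s(1) = 5 − 3/10 = 47/10.
h(47/10) = 9/100, h'(47/10) = 47/5, so s(2) = (47/10) − (9/100)/(47/5) = 4409/940.

4409/940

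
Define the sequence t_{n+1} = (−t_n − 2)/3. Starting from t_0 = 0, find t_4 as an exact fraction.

t_1 = (−0 − 2)/3 = −2/3.
t_2 = (−(−2/3) − 2)/3 = −4/9.
t_3 = (−(−4/9) − 2)/3 = −14/27.
t_4 = (−(−14/27) − 2)/3 = −40/81.

−40/81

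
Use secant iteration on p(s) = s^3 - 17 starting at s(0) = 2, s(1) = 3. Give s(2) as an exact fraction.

47/19

p(2) = -9, p(3) = 10. s(2) = 3 - 10·(3 - 2)/(10 - (-9)) = 47/19.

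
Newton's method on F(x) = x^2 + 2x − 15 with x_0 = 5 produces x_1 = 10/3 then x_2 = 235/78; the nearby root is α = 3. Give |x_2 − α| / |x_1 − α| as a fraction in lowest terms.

x_1 − α = 10/3 − 3 = 1/3, so |x_1 − α| = 1/3.
x_2 − α = 235/78 − 3 = 1/78, so |x_2 − α| = 1/78.
Ratio = (1/78) / (1/3) = 1/26.

1/26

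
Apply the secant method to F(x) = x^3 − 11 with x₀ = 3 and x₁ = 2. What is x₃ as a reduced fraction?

F(3) = 16, F(2) = −3. x₂ = 2 − (−3)·(2 − 3)/((−3) − 16) = 41/19.
F(2) = −3, F(41/19) = −6528/6859. x₃ = (41/19) − (−6528/6859)·((41/19) − 2)/((−6528/6859) − (−3)) = 3483/1561.

3483/1561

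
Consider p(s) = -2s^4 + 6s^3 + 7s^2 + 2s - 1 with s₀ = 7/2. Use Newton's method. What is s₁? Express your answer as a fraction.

2393/572

p'(s) = -8s^3 + 18s^2 + 14s + 2.
p(7/2) = 391/8, p'(7/2) = -143/2, so s₁ = (7/2) - (391/8)/(-143/2) = 2393/572.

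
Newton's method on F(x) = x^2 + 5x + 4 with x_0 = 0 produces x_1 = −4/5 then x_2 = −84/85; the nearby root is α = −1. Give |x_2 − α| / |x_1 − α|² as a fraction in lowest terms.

5/17

x_1 − α = −4/5 − (−1) = −4/5 + 1 = 1/5, so |x_1 − α| = 1/5.
x_2 − α = −84/85 − (−1) = −84/85 + 1 = 1/85, so |x_2 − α| = 1/85.
|x_1 − α|² = 1/25.
Ratio = (1/85) / (1/25) = 5/17.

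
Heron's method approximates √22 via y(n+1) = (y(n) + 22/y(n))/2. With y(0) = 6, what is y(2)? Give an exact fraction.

y(1) = (6 + 22/6)/2 = 29/6.
y(2) = (29/6 + 22/(29/6))/2 = 1633/348.

1633/348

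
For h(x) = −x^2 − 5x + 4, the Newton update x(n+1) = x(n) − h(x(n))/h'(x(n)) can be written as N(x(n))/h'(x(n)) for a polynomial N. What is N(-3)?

−13

h'(x) = −2x − 5.
N(x) = x·h'(x) − h(x) = x·(−2x − 5) − (−x^2 − 5x + 4) = −x^2 − 4.
N(-3) = −13.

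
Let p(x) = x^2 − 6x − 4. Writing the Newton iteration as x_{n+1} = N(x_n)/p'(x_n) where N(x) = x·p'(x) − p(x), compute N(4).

p'(x) = 2x − 6.
N(x) = x·p'(x) − p(x) = x·(2x − 6) − (x^2 − 6x − 4) = x^2 + 4.
N(4) = 20.

20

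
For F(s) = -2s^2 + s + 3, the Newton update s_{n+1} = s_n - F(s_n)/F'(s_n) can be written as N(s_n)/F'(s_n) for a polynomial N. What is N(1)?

F'(s) = -4s + 1.
N(s) = s·F'(s) - F(s) = s·(-4s + 1) - (-2s^2 + s + 3) = -2s^2 - 3.
N(1) = -5.

-5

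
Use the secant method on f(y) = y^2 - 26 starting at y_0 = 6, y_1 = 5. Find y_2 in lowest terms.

56/11

f(6) = 10, f(5) = -1. y_2 = 5 - (-1)·(5 - 6)/((-1) - 10) = 56/11.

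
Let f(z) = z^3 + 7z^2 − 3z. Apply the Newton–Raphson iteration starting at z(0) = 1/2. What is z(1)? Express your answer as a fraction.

f'(z) = 3z^2 + 14z − 3.
f(1/2) = 3/8, f'(1/2) = 19/4, so z(1) = (1/2) − (3/8)/(19/4) = 8/19.

8/19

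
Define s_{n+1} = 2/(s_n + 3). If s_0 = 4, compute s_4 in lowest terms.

166/295

s_1 = 2/(4 + 3) = 2/7.
s_2 = 2/(2/7 + 3) = 14/23.
s_3 = 2/(14/23 + 3) = 46/83.
s_4 = 2/(46/83 + 3) = 166/295.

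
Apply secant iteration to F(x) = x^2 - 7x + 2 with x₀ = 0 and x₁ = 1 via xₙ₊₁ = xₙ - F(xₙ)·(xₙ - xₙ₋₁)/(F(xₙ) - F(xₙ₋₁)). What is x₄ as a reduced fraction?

97/325

F(0) = 2, F(1) = -4. x₂ = 1 - (-4)·(1 - 0)/((-4) - 2) = 1/3.
F(1) = -4, F(1/3) = -2/9. x₃ = (1/3) - (-2/9)·((1/3) - 1)/((-2/9) - (-4)) = 5/17.
F(1/3) = -2/9, F(5/17) = 8/289. x₄ = (5/17) - (8/289)·((5/17) - (1/3))/((8/289) - (-2/9)) = 97/325.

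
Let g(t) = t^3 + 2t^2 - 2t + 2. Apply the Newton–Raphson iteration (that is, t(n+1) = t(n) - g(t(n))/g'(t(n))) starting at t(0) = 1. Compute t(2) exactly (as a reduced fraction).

-97/5

g'(t) = 3t^2 + 4t - 2.
g(1) = 3, g'(1) = 5, so t(1) = 1 - 3/5 = 2/5.
g(2/5) = 198/125, g'(2/5) = 2/25, so t(2) = (2/5) - (198/125)/(2/25) = -97/5.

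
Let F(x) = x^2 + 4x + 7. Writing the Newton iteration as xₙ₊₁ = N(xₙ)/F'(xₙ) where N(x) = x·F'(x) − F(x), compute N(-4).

9

F'(x) = 2x + 4.
N(x) = x·F'(x) − F(x) = x·(2x + 4) − (x^2 + 4x + 7) = x^2 − 7.
N(-4) = 9.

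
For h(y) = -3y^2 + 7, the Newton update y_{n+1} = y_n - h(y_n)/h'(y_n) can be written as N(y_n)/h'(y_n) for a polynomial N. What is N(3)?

-34

h'(y) = -6y.
N(y) = y·h'(y) - h(y) = y·(-6y) - (-3y^2 + 7) = -3y^2 - 7.
N(3) = -34.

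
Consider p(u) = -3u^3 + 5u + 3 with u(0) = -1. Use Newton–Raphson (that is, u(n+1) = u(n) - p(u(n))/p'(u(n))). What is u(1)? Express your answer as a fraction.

p'(u) = -9u^2 + 5.
p(-1) = 1, p'(-1) = -4, so u(1) = (-1) - 1/(-4) = -3/4.

-3/4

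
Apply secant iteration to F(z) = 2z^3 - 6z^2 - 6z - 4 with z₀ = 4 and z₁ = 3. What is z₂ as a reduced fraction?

F(4) = 4, F(3) = -22. z₂ = 3 - (-22)·(3 - 4)/((-22) - 4) = 50/13.

50/13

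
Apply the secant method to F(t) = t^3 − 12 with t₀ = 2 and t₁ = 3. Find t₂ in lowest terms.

F(2) = −4, F(3) = 15. t₂ = 3 − 15·(3 − 2)/(15 − (−4)) = 42/19.

42/19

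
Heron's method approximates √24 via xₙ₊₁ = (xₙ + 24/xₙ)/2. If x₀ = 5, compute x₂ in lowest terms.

x₁ = (5 + 24/5)/2 = 49/10.
x₂ = (49/10 + 24/(49/10))/2 = 4801/980.

4801/980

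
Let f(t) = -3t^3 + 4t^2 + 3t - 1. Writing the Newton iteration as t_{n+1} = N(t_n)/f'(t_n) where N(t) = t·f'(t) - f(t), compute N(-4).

f'(t) = -9t^2 + 8t + 3.
N(t) = t·f'(t) - f(t) = t·(-9t^2 + 8t + 3) - (-3t^3 + 4t^2 + 3t - 1) = -6t^3 + 4t^2 + 1.
N(-4) = 449.

449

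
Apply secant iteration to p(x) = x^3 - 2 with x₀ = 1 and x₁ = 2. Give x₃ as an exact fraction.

75/62

p(1) = -1, p(2) = 6. x₂ = 2 - 6·(2 - 1)/(6 - (-1)) = 8/7.
p(2) = 6, p(8/7) = -174/343. x₃ = (8/7) - (-174/343)·((8/7) - 2)/((-174/343) - 6) = 75/62.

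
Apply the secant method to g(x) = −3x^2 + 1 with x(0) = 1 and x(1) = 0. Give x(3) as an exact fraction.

1

g(1) = −2, g(0) = 1. x(2) = 0 − 1·(0 − 1)/(1 − (−2)) = 1/3.
g(0) = 1, g(1/3) = 2/3. x(3) = (1/3) − (2/3)·((1/3) − 0)/((2/3) − 1) = 1.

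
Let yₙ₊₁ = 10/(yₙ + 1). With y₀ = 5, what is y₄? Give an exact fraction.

y₁ = 10/(5 + 1) = 5/3.
y₂ = 10/(5/3 + 1) = 15/4.
y₃ = 10/(15/4 + 1) = 40/19.
y₄ = 10/(40/19 + 1) = 190/59.

190/59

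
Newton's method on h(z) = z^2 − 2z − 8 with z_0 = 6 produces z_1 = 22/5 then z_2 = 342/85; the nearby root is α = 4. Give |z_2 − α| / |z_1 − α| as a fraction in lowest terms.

1/17

z_1 − α = 22/5 − 4 = 2/5, so |z_1 − α| = 2/5.
z_2 − α = 342/85 − 4 = 2/85, so |z_2 − α| = 2/85.
Ratio = (2/85) / (2/5) = 1/17.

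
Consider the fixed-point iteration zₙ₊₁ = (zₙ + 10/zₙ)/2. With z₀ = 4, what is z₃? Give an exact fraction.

z₁ = (4 + 10/4)/2 = 13/4.
z₂ = (13/4 + 10/(13/4))/2 = 329/104.
z₃ = (329/104 + 10/(329/104))/2 = 216401/68432.

216401/68432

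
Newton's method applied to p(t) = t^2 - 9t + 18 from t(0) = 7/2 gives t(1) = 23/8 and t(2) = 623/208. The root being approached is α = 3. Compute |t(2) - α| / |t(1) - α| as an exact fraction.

1/26

t(1) - α = 23/8 - 3 = -1/8, so |t(1) - α| = 1/8.
t(2) - α = 623/208 - 3 = -1/208, so |t(2) - α| = 1/208.
Ratio = (1/208) / (1/8) = 1/26.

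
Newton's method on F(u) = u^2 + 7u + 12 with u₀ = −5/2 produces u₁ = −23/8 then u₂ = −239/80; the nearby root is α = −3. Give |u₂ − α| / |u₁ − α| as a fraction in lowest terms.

1/10

u₁ − α = −23/8 − (−3) = −23/8 + 3 = 1/8, so |u₁ − α| = 1/8.
u₂ − α = −239/80 − (−3) = −239/80 + 3 = 1/80, so |u₂ − α| = 1/80.
Ratio = (1/80) / (1/8) = 1/10.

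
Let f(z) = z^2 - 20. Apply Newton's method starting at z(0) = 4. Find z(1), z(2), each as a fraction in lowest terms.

f'(z) = 2z.
f(4) = -4, f'(4) = 8, so z(1) = 4 - (-4)/8 = 9/2.
f(9/2) = 1/4, f'(9/2) = 9, so z(2) = (9/2) - (1/4)/9 = 161/36.

z(1) = 9/2, z(2) = 161/36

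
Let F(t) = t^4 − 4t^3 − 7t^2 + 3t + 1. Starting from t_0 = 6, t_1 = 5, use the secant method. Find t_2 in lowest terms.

F(6) = 199, F(5) = −34. t_2 = 5 − (−34)·(5 − 6)/((−34) − 199) = 1199/233.

1199/233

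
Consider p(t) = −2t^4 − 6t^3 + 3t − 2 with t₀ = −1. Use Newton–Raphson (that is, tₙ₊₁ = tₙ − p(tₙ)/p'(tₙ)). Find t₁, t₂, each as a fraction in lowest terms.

p'(t) = −8t^3 − 18t^2 + 3.
p(−1) = −1, p'(−1) = −7, so t₁ = (−1) − (−1)/(−7) = −8/7.
p(−8/7) = 278/2401, p'(−8/7) = −2939/343, so t₂ = (−8/7) − (278/2401)/(−2939/343) = −23234/20573.

t₁ = −8/7, t₂ = −23234/20573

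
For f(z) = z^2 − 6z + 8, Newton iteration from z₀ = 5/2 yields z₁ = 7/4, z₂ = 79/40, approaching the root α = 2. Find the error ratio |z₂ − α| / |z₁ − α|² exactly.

2/5

z₁ − α = 7/4 − 2 = −1/4, so |z₁ − α| = 1/4.
z₂ − α = 79/40 − 2 = −1/40, so |z₂ − α| = 1/40.
|z₁ − α|² = 1/16.
Ratio = (1/40) / (1/16) = 2/5.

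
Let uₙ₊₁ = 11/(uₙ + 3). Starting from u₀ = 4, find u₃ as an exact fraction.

u₁ = 11/(4 + 3) = 11/7.
u₂ = 11/(11/7 + 3) = 77/32.
u₃ = 11/(77/32 + 3) = 352/173.

352/173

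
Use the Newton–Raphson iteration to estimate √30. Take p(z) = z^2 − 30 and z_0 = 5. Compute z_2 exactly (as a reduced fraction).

p'(z) = 2z.
p(5) = −5, p'(5) = 10, so z_1 = 5 − (−5)/10 = 11/2.
p(11/2) = 1/4, p'(11/2) = 11, so z_2 = (11/2) − (1/4)/11 = 241/44.

241/44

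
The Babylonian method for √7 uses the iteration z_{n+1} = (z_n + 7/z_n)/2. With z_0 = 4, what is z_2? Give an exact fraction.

z_1 = (4 + 7/4)/2 = 23/8.
z_2 = (23/8 + 7/(23/8))/2 = 977/368.

977/368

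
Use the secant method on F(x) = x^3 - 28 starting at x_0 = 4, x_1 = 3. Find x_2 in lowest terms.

F(4) = 36, F(3) = -1. x_2 = 3 - (-1)·(3 - 4)/((-1) - 36) = 112/37.

112/37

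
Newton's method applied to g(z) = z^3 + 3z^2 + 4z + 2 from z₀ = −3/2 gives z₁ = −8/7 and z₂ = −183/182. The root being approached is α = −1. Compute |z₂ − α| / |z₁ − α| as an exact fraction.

z₁ − α = −8/7 − (−1) = −8/7 + 1 = −1/7, so |z₁ − α| = 1/7.
z₂ − α = −183/182 − (−1) = −183/182 + 1 = −1/182, so |z₂ − α| = 1/182.
Ratio = (1/182) / (1/7) = 1/26.

1/26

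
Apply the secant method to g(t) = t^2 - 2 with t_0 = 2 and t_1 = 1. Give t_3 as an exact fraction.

g(2) = 2, g(1) = -1. t_2 = 1 - (-1)·(1 - 2)/((-1) - 2) = 4/3.
g(1) = -1, g(4/3) = -2/9. t_3 = (4/3) - (-2/9)·((4/3) - 1)/((-2/9) - (-1)) = 10/7.

10/7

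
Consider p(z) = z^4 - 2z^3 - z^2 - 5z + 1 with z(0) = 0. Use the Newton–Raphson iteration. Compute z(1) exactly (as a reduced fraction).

1/5

p'(z) = 4z^3 - 6z^2 - 2z - 5.
p(0) = 1, p'(0) = -5, so z(1) = 0 - 1/(-5) = 1/5.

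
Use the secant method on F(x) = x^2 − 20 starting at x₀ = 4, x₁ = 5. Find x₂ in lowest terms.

40/9

F(4) = −4, F(5) = 5. x₂ = 5 − 5·(5 − 4)/(5 − (−4)) = 40/9.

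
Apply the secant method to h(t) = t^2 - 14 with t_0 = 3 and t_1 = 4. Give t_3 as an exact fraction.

h(3) = -5, h(4) = 2. t_2 = 4 - 2·(4 - 3)/(2 - (-5)) = 26/7.
h(4) = 2, h(26/7) = -10/49. t_3 = (26/7) - (-10/49)·((26/7) - 4)/((-10/49) - 2) = 101/27.

101/27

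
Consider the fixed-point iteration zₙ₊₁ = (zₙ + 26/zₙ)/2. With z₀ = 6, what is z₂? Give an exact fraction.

1897/372

z₁ = (6 + 26/6)/2 = 31/6.
z₂ = (31/6 + 26/(31/6))/2 = 1897/372.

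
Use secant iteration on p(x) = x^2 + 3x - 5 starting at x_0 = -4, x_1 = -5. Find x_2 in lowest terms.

p(-4) = -1, p(-5) = 5. x_2 = (-5) - 5·((-5) - (-4))/(5 - (-1)) = -25/6.

-25/6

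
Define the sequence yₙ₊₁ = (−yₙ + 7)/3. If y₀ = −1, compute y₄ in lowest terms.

139/81

y₁ = (−(−1) + 7)/3 = 8/3.
y₂ = (−(8/3) + 7)/3 = 13/9.
y₃ = (−(13/9) + 7)/3 = 50/27.
y₄ = (−(50/27) + 7)/3 = 139/81.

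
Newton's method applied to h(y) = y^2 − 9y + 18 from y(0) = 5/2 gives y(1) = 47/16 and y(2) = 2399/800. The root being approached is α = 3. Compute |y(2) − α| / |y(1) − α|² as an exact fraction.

8/25

y(1) − α = 47/16 − 3 = −1/16, so |y(1) − α| = 1/16.
y(2) − α = 2399/800 − 3 = −1/800, so |y(2) − α| = 1/800.
|y(1) − α|² = 1/256.
Ratio = (1/800) / (1/256) = 8/25.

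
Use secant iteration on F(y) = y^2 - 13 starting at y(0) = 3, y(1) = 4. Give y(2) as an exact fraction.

F(3) = -4, F(4) = 3. y(2) = 4 - 3·(4 - 3)/(3 - (-4)) = 25/7.

25/7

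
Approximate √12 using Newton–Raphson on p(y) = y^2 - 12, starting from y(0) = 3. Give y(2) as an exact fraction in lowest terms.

p'(y) = 2y.
p(3) = -3, p'(3) = 6, so y(1) = 3 - (-3)/6 = 7/2.
p(7/2) = 1/4, p'(7/2) = 7, so y(2) = (7/2) - (1/4)/7 = 97/28.

97/28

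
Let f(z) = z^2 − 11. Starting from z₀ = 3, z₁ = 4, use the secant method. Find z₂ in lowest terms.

23/7

f(3) = −2, f(4) = 5. z₂ = 4 − 5·(4 − 3)/(5 − (−2)) = 23/7.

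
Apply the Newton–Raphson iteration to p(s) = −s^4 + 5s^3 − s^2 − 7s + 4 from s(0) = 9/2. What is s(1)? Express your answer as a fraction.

p'(s) = −4s^3 + 15s^2 − 2s − 7.
p(9/2) = −35/16, p'(9/2) = −307/4, so s(1) = (9/2) − (−35/16)/(−307/4) = 5491/1228.

5491/1228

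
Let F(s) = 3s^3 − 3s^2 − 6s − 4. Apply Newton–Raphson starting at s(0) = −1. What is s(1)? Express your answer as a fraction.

−5/9

F'(s) = 9s^2 − 6s − 6.
F(−1) = −4, F'(−1) = 9, so s(1) = (−1) − (−4)/9 = −5/9.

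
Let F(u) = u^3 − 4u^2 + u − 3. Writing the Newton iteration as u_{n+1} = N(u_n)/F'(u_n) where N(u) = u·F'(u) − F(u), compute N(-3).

−87

F'(u) = 3u^2 − 8u + 1.
N(u) = u·F'(u) − F(u) = u·(3u^2 − 8u + 1) − (u^3 − 4u^2 + u − 3) = 2u^3 − 4u^2 + 3.
N(-3) = −87.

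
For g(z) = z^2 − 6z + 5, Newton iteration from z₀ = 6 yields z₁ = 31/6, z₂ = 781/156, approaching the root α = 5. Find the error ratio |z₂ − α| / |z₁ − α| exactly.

1/26

z₁ − α = 31/6 − 5 = 1/6, so |z₁ − α| = 1/6.
z₂ − α = 781/156 − 5 = 1/156, so |z₂ − α| = 1/156.
Ratio = (1/156) / (1/6) = 1/26.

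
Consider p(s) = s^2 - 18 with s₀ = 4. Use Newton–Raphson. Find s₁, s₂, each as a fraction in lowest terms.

p'(s) = 2s.
p(4) = -2, p'(4) = 8, so s₁ = 4 - (-2)/8 = 17/4.
p(17/4) = 1/16, p'(17/4) = 17/2, so s₂ = (17/4) - (1/16)/(17/2) = 577/136.

s₁ = 17/4, s₂ = 577/136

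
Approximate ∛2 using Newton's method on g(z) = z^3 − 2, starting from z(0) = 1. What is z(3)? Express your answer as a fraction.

g'(z) = 3z^2.
g(1) = −1, g'(1) = 3, so z(1) = 1 − (−1)/3 = 4/3.
g(4/3) = 10/27, g'(4/3) = 16/3, so z(2) = (4/3) − (10/27)/(16/3) = 91/72.
g(91/72) = 7075/373248, g'(91/72) = 8281/1728, so z(3) = (91/72) − (7075/373248)/(8281/1728) = 1126819/894348.

1126819/894348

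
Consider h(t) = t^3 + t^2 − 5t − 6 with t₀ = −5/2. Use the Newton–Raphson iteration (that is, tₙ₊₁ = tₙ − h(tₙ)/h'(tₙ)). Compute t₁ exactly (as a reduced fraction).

−76/35

h'(t) = 3t^2 + 2t − 5.
h(−5/2) = −23/8, h'(−5/2) = 35/4, so t₁ = (−5/2) − (−23/8)/(35/4) = −76/35.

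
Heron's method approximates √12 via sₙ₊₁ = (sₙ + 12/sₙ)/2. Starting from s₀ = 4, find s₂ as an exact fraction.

s₁ = (4 + 12/4)/2 = 7/2.
s₂ = (7/2 + 12/(7/2))/2 = 97/28.

97/28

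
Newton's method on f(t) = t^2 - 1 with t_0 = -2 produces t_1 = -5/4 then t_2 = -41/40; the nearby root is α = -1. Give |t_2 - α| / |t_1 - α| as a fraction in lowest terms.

t_1 - α = -5/4 - (-1) = -5/4 + 1 = -1/4, so |t_1 - α| = 1/4.
t_2 - α = -41/40 - (-1) = -41/40 + 1 = -1/40, so |t_2 - α| = 1/40.
Ratio = (1/40) / (1/4) = 1/10.

1/10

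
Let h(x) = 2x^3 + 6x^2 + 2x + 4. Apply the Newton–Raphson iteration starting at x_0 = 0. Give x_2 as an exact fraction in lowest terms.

-6

h'(x) = 6x^2 + 12x + 2.
h(0) = 4, h'(0) = 2, so x_1 = 0 - 4/2 = -2.
h(-2) = 8, h'(-2) = 2, so x_2 = (-2) - 8/2 = -6.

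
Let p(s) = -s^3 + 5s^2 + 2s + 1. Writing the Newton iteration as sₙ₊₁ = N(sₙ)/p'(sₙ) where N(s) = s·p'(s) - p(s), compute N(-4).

207

p'(s) = -3s^2 + 10s + 2.
N(s) = s·p'(s) - p(s) = s·(-3s^2 + 10s + 2) - (-s^3 + 5s^2 + 2s + 1) = -2s^3 + 5s^2 - 1.
N(-4) = 207.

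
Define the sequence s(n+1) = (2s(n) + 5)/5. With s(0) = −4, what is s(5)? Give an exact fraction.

5027/3125

s(1) = (2·(−4) + 5)/5 = −3/5.
s(2) = (2·(−3/5) + 5)/5 = 19/25.
s(3) = (2·(19/25) + 5)/5 = 163/125.
s(4) = (2·(163/125) + 5)/5 = 951/625.
s(5) = (2·(951/625) + 5)/5 = 5027/3125.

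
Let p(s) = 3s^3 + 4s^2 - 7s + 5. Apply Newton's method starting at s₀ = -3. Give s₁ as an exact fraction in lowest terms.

p'(s) = 9s^2 + 8s - 7.
p(-3) = -19, p'(-3) = 50, so s₁ = (-3) - (-19)/50 = -131/50.

-131/50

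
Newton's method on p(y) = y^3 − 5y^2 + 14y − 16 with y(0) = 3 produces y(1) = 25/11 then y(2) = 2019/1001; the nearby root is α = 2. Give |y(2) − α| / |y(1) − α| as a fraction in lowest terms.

17/273

y(1) − α = 25/11 − 2 = 3/11, so |y(1) − α| = 3/11.
y(2) − α = 2019/1001 − 2 = 17/1001, so |y(2) − α| = 17/1001.
Ratio = (17/1001) / (3/11) = 17/273.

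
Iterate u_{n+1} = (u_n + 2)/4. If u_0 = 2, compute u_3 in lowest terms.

u_1 = (2 + 2)/4 = 1.
u_2 = (1 + 2)/4 = 3/4.
u_3 = ((3/4) + 2)/4 = 11/16.

11/16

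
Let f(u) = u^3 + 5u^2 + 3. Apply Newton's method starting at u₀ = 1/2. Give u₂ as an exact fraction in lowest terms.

10931/9752

f'(u) = 3u^2 + 10u.
f(1/2) = 35/8, f'(1/2) = 23/4, so u₁ = (1/2) − (35/8)/(23/4) = −6/23.
f(−6/23) = 40425/12167, f'(−6/23) = −1272/529, so u₂ = (−6/23) − (40425/12167)/(−1272/529) = 10931/9752.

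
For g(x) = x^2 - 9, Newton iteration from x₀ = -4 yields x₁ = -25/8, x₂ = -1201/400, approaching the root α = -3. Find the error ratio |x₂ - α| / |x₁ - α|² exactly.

x₁ - α = -25/8 - (-3) = -25/8 + 3 = -1/8, so |x₁ - α| = 1/8.
x₂ - α = -1201/400 - (-3) = -1201/400 + 3 = -1/400, so |x₂ - α| = 1/400.
|x₁ - α|² = 1/64.
Ratio = (1/400) / (1/64) = 4/25.

4/25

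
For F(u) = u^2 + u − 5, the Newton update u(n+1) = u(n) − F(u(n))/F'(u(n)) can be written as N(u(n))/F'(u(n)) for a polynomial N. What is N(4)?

F'(u) = 2u + 1.
N(u) = u·F'(u) − F(u) = u·(2u + 1) − (u^2 + u − 5) = u^2 + 5.
N(4) = 21.

21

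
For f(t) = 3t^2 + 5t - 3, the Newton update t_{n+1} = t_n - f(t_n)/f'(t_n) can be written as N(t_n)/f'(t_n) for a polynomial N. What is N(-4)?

51

f'(t) = 6t + 5.
N(t) = t·f'(t) - f(t) = t·(6t + 5) - (3t^2 + 5t - 3) = 3t^2 + 3.
N(-4) = 51.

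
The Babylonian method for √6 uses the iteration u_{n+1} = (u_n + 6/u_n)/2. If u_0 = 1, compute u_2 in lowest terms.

u_1 = (1 + 6/1)/2 = 7/2.
u_2 = (7/2 + 6/(7/2))/2 = 73/28.

73/28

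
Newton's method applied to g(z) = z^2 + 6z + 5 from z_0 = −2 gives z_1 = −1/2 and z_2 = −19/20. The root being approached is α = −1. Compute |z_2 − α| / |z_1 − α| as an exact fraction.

1/10

z_1 − α = −1/2 − (−1) = −1/2 + 1 = 1/2, so |z_1 − α| = 1/2.
z_2 − α = −19/20 − (−1) = −19/20 + 1 = 1/20, so |z_2 − α| = 1/20.
Ratio = (1/20) / (1/2) = 1/10.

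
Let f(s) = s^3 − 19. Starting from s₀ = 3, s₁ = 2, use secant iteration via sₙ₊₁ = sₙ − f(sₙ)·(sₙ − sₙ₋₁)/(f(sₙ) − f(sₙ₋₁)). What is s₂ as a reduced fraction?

f(3) = 8, f(2) = −11. s₂ = 2 − (−11)·(2 − 3)/((−11) − 8) = 49/19.

49/19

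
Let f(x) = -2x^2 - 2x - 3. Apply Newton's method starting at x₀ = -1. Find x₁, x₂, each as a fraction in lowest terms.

f'(x) = -4x - 2.
f(-1) = -3, f'(-1) = 2, so x₁ = (-1) - (-3)/2 = 1/2.
f(1/2) = -9/2, f'(1/2) = -4, so x₂ = (1/2) - (-9/2)/(-4) = -5/8.

x₁ = 1/2, x₂ = -5/8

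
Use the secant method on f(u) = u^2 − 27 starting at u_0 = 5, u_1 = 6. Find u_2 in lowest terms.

f(5) = −2, f(6) = 9. u_2 = 6 − 9·(6 − 5)/(9 − (−2)) = 57/11.

57/11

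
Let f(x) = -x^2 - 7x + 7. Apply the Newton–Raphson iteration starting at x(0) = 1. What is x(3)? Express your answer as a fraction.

f'(x) = -2x - 7.
f(1) = -1, f'(1) = -9, so x(1) = 1 - (-1)/(-9) = 8/9.
f(8/9) = -1/81, f'(8/9) = -79/9, so x(2) = (8/9) - (-1/81)/(-79/9) = 631/711.
f(631/711) = -1/505521, f'(631/711) = -6239/711, so x(3) = (631/711) - (-1/505521)/(-6239/711) = 3936808/4435929.

3936808/4435929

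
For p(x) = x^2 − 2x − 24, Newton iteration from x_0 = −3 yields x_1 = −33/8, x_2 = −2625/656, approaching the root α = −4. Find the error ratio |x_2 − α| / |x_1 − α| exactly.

x_1 − α = −33/8 − (−4) = −33/8 + 4 = −1/8, so |x_1 − α| = 1/8.
x_2 − α = −2625/656 − (−4) = −2625/656 + 4 = −1/656, so |x_2 − α| = 1/656.
Ratio = (1/656) / (1/8) = 1/82.

1/82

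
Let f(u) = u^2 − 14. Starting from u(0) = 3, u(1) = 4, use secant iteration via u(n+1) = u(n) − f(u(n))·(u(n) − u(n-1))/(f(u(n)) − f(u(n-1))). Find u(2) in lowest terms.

26/7

f(3) = −5, f(4) = 2. u(2) = 4 − 2·(4 − 3)/(2 − (−5)) = 26/7.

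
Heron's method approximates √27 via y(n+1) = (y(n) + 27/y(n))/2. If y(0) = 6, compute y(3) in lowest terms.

y(1) = (6 + 27/6)/2 = 21/4.
y(2) = (21/4 + 27/(21/4))/2 = 291/56.
y(3) = (291/56 + 27/(291/56))/2 = 56451/10864.

56451/10864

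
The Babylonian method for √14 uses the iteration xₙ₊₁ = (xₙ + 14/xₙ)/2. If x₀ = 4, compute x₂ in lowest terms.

449/120

x₁ = (4 + 14/4)/2 = 15/4.
x₂ = (15/4 + 14/(15/4))/2 = 449/120.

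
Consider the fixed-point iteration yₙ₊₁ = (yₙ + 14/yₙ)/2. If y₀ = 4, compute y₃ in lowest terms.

y₁ = (4 + 14/4)/2 = 15/4.
y₂ = (15/4 + 14/(15/4))/2 = 449/120.
y₃ = (449/120 + 14/(449/120))/2 = 403201/107760.

403201/107760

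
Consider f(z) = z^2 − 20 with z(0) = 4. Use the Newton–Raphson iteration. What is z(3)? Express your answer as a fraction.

f'(z) = 2z.
f(4) = −4, f'(4) = 8, so z(1) = 4 − (−4)/8 = 9/2.
f(9/2) = 1/4, f'(9/2) = 9, so z(2) = (9/2) − (1/4)/9 = 161/36.
f(161/36) = 1/1296, f'(161/36) = 161/18, so z(3) = (161/36) − (1/1296)/(161/18) = 51841/11592.

51841/11592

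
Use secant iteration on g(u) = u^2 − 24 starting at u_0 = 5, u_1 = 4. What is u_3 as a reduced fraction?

g(5) = 1, g(4) = −8. u_2 = 4 − (−8)·(4 − 5)/((−8) − 1) = 44/9.
g(4) = −8, g(44/9) = −8/81. u_3 = (44/9) − (−8/81)·((44/9) − 4)/((−8/81) − (−8)) = 49/10.

49/10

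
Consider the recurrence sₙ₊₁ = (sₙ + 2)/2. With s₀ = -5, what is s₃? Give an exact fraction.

9/8

s₁ = ((-5) + 2)/2 = -3/2.
s₂ = ((-3/2) + 2)/2 = 1/4.
s₃ = ((1/4) + 2)/2 = 9/8.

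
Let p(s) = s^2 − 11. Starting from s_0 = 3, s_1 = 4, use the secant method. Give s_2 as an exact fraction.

23/7

p(3) = −2, p(4) = 5. s_2 = 4 − 5·(4 − 3)/(5 − (−2)) = 23/7.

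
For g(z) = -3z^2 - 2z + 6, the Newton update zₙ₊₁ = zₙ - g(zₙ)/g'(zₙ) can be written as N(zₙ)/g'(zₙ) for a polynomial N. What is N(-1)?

-9

g'(z) = -6z - 2.
N(z) = z·g'(z) - g(z) = z·(-6z - 2) - (-3z^2 - 2z + 6) = -3z^2 - 6.
N(-1) = -9.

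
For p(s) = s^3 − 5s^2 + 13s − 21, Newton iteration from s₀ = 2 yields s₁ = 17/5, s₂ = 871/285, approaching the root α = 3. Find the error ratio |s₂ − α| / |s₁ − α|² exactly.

20/57

s₁ − α = 17/5 − 3 = 2/5, so |s₁ − α| = 2/5.
s₂ − α = 871/285 − 3 = 16/285, so |s₂ − α| = 16/285.
|s₁ − α|² = 4/25.
Ratio = (16/285) / (4/25) = 20/57.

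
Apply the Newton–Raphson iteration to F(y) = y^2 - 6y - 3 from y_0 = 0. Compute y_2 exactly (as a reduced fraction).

F'(y) = 2y - 6.
F(0) = -3, F'(0) = -6, so y_1 = 0 - (-3)/(-6) = -1/2.
F(-1/2) = 1/4, F'(-1/2) = -7, so y_2 = (-1/2) - (1/4)/(-7) = -13/28.

-13/28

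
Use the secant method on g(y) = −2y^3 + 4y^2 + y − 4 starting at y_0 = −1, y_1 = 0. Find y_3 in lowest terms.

−100/87

g(−1) = 1, g(0) = −4. y_2 = 0 − (−4)·(0 − (−1))/((−4) − 1) = −4/5.
g(0) = −4, g(−4/5) = −152/125. y_3 = (−4/5) − (−152/125)·((−4/5) − 0)/((−152/125) − (−4)) = −100/87.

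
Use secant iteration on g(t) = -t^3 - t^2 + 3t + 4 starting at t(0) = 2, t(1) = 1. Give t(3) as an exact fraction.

g(2) = -2, g(1) = 5. t(2) = 1 - 5·(1 - 2)/(5 - (-2)) = 12/7.
g(1) = 5, g(12/7) = 400/343. t(3) = (12/7) - (400/343)·((12/7) - 1)/((400/343) - 5) = 508/263.

508/263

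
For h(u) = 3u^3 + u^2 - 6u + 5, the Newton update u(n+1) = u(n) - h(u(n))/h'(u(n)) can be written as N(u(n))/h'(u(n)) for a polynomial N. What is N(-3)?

-158

h'(u) = 9u^2 + 2u - 6.
N(u) = u·h'(u) - h(u) = u·(9u^2 + 2u - 6) - (3u^3 + u^2 - 6u + 5) = 6u^3 + u^2 - 5.
N(-3) = -158.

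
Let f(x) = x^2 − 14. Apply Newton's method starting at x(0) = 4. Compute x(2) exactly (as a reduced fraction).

449/120

f'(x) = 2x.
f(4) = 2, f'(4) = 8, so x(1) = 4 − 2/8 = 15/4.
f(15/4) = 1/16, f'(15/4) = 15/2, so x(2) = (15/4) − (1/16)/(15/2) = 449/120.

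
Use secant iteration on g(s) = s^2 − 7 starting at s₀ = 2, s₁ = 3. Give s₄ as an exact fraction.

g(2) = −3, g(3) = 2. s₂ = 3 − 2·(3 − 2)/(2 − (−3)) = 13/5.
g(3) = 2, g(13/5) = −6/25. s₃ = (13/5) − (−6/25)·((13/5) − 3)/((−6/25) − 2) = 37/14.
g(13/5) = −6/25, g(37/14) = −3/196. s₄ = (37/14) − (−3/196)·((37/14) − (13/5))/((−3/196) − (−6/25)) = 971/367.

971/367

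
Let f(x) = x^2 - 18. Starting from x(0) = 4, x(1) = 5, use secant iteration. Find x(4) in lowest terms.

13411/3161

f(4) = -2, f(5) = 7. x(2) = 5 - 7·(5 - 4)/(7 - (-2)) = 38/9.
f(5) = 7, f(38/9) = -14/81. x(3) = (38/9) - (-14/81)·((38/9) - 5)/((-14/81) - 7) = 352/83.
f(38/9) = -14/81, f(352/83) = -98/6889. x(4) = (352/83) - (-98/6889)·((352/83) - (38/9))/((-98/6889) - (-14/81)) = 13411/3161.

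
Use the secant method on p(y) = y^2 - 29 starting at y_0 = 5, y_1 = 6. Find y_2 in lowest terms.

p(5) = -4, p(6) = 7. y_2 = 6 - 7·(6 - 5)/(7 - (-4)) = 59/11.

59/11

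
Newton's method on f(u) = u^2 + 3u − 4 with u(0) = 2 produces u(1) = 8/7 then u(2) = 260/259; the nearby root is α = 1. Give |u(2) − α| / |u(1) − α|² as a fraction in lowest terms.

u(1) − α = 8/7 − 1 = 1/7, so |u(1) − α| = 1/7.
u(2) − α = 260/259 − 1 = 1/259, so |u(2) − α| = 1/259.
|u(1) − α|² = 1/49.
Ratio = (1/259) / (1/49) = 7/37.

7/37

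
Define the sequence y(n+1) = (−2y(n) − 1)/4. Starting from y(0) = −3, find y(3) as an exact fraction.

3/16

y(1) = (−2·(−3) − 1)/4 = 5/4.
y(2) = (−2·(5/4) − 1)/4 = −7/8.
y(3) = (−2·(−7/8) − 1)/4 = 3/16.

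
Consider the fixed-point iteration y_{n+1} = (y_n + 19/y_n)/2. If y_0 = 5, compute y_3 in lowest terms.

y_1 = (5 + 19/5)/2 = 22/5.
y_2 = (22/5 + 19/(22/5))/2 = 959/220.
y_3 = (959/220 + 19/(959/220))/2 = 1839281/421960.

1839281/421960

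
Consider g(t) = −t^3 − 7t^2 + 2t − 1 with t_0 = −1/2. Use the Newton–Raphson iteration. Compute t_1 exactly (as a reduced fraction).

−2/33

g'(t) = −3t^2 − 14t + 2.
g(−1/2) = −29/8, g'(−1/2) = 33/4, so t_1 = (−1/2) − (−29/8)/(33/4) = −2/33.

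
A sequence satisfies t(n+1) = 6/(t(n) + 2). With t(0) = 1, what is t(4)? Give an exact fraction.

t(1) = 6/(1 + 2) = 2.
t(2) = 6/(2 + 2) = 3/2.
t(3) = 6/(3/2 + 2) = 12/7.
t(4) = 6/(12/7 + 2) = 21/13.

21/13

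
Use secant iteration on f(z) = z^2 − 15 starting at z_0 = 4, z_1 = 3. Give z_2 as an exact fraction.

27/7

f(4) = 1, f(3) = −6. z_2 = 3 − (−6)·(3 − 4)/((−6) − 1) = 27/7.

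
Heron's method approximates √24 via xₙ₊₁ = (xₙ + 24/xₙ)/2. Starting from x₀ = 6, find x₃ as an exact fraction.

x₁ = (6 + 24/6)/2 = 5.
x₂ = (5 + 24/5)/2 = 49/10.
x₃ = (49/10 + 24/(49/10))/2 = 4801/980.

4801/980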